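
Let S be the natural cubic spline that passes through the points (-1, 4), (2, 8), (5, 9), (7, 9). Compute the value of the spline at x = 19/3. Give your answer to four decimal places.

9.0107

Let M_i = S''(x_i). Step sizes h_i = 3, 3, 2; slopes of the chords Δ_i = (y_(i+1) - y_i)/h_i = 4/3, 1/3, 0.
  3·M_0 + 12·M_1 + 3·M_2 = 6(Δ_1 - Δ_0) = -6
  3·M_1 + 10·M_2 + 2·M_3 = 6(Δ_2 - Δ_1) = -2
Natural end conditions: M_0 = M_3 = 0.
Hence M_0 = 0, M_1 = -18/37, M_2 = -2/37, M_3 = 0.
On [5, 7], S(x) = 9 + 4/111·(x - 5) - 1/37·(x - 5)² + 1/222·(x - 5)³.
With (x - 5) = 4/3: S(19/3) = 27005/2997.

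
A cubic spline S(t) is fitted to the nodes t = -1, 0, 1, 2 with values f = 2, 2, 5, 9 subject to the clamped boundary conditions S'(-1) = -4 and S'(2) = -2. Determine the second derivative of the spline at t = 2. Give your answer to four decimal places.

With M_i denoting the second derivative at x_i, h_i = 1, 1, 1, and Δ_i = (y_(i+1) − y_i)/h_i = 0, 3, 4:
  1·M_0 + 4·M_1 + 1·M_2 = 6(Δ_1 - Δ_0) = 18
  1·M_1 + 4·M_2 + 1·M_3 = 6(Δ_2 - Δ_1) = 6
Clamped end conditions give two more equations: 2h_0·M_0 + h_0·M_1 = 6(Δ_0 - S'(-1)) = 24 and h_2·M_2 + 2h_2·M_3 = 6(S'(2) - Δ_2) = -36.
Solving the tridiagonal system: M_0 = 182/15, M_1 = -4/15, M_2 = 104/15, M_3 = -322/15.

-21.4667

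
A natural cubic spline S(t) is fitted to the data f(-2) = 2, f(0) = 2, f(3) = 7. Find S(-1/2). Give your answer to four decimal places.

With σ_i denoting the second derivative at x_i, h_i = 2, 3, and Δ_i = (y_(i+1) − y_i)/h_i = 0, 5/3:
  2·σ_0 + 10·σ_1 + 3·σ_2 = 6(Δ_1 - Δ_0) = 10
Natural end conditions: σ_0 = σ_2 = 0.
Solving: σ_0 = 0, σ_1 = 1, σ_2 = 0.
On [-2, 0], S(t) = 2 - 1/3·(t + 2) + 0·(t + 2)² + 1/12·(t + 2)³.
With (t + 2) = 3/2: S(-1/2) = 57/32.

1.7813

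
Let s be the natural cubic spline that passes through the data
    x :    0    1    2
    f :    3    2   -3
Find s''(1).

Put σ_i = s'' at the i-th knot. Here h = (1, 1) and Δ = (-1, -5), so the interior equations h_(i-1)·σ_(i-1) + 2(h_(i-1)+h_i)·σ_i + h_i·σ_(i+1) = 6(Δ_i − Δ_(i-1)) read
  1·σ_0 + 4·σ_1 + 1·σ_2 = 6(Δ_1 - Δ_0) = -24
Natural end conditions: σ_0 = σ_2 = 0.
Hence σ_0 = 0, σ_1 = -6, σ_2 = 0.

-6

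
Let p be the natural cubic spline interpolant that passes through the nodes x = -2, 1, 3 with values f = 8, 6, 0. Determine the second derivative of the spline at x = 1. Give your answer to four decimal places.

-1.4000

Write M_i for p''(x_i). With h_i = 3, 2 and divided differences Δ_i = -2/3, -3, the continuity of p' gives the tridiagonal system
  3·M_0 + 10·M_1 + 2·M_2 = 6(Δ_1 - Δ_0) = -14
Natural end conditions: M_0 = M_2 = 0.
Hence M_0 = 0, M_1 = -7/5, M_2 = 0.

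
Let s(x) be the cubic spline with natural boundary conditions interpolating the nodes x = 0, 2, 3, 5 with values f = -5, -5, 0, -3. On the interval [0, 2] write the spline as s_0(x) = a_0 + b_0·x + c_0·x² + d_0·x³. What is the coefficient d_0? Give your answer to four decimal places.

0.5214

Put M_i = s'' at the i-th knot. Here h = (2, 1, 2) and Δ = (0, 5, -3/2), so the interior equations h_(i-1)·M_(i-1) + 2(h_(i-1)+h_i)·M_i + h_i·M_(i+1) = 6(Δ_i − Δ_(i-1)) read
  2·M_0 + 6·M_1 + 1·M_2 = 6(Δ_1 - Δ_0) = 30
  1·M_1 + 6·M_2 + 2·M_3 = 6(Δ_2 - Δ_1) = -39
Natural end conditions: M_0 = M_3 = 0.
Solving the tridiagonal system: M_0 = 0, M_1 = 219/35, M_2 = -264/35, M_3 = 0.
On [0, 2], with s_0(x) = a_0 + b_0·x + c_0·x² + d_0·x³: c_0 = M_0/2 = 0, d_0 = (M_1 - M_0)/(6h_0) = 73/140, b_0 = Δ_0 - h_0(2M_0 + M_1)/6 = -73/35.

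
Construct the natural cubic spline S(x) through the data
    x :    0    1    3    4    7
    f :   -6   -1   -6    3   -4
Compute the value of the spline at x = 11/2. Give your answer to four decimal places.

Let M_i = S''(x_i). Step sizes h_i = 1, 2, 1, 3; slopes of the chords Δ_i = (y_(i+1) - y_i)/h_i = 5, -5/2, 9, -7/3.
  1·M_0 + 6·M_1 + 2·M_2 = 6(Δ_1 - Δ_0) = -45
  2·M_1 + 6·M_2 + 1·M_3 = 6(Δ_2 - Δ_1) = 69
  1·M_2 + 8·M_3 + 3·M_4 = 6(Δ_3 - Δ_2) = -68
Natural end conditions: M_0 = M_4 = 0.
Hence M_0 = 0, M_1 = -671/50, M_2 = 444/25, M_3 = -268/25, M_4 = 0.
On [4, 7], S(x) = 3 + 629/75·(x - 4) - 134/25·(x - 4)² + 134/225·(x - 4)³.
With (x - 4) = 3/2: S(11/2) = 553/100.

5.5300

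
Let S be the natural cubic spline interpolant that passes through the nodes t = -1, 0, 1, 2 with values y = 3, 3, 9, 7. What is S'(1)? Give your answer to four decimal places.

3.0667

Let M_i = S''(x_i). Step sizes h_i = 1, 1, 1; slopes of the chords Δ_i = (y_(i+1) - y_i)/h_i = 0, 6, -2.
  1·M_0 + 4·M_1 + 1·M_2 = 6(Δ_1 - Δ_0) = 36
  1·M_1 + 4·M_2 + 1·M_3 = 6(Δ_2 - Δ_1) = -48
Natural end conditions: M_0 = M_3 = 0.
Solving the tridiagonal system: M_0 = 0, M_1 = 64/5, M_2 = -76/5, M_3 = 0.
On [1, 2], S'(t) = b_2 + 2c_2·(t - 1) + 3d_2·(t - 1)² with b_2 = Δ_2 - h_2(2M_2 + M_3)/6 = 46/15, c_2 = M_2/2 = -38/5, d_2 = (M_3 - M_2)/(6h_2) = 38/15. So S'(1) = 46/15.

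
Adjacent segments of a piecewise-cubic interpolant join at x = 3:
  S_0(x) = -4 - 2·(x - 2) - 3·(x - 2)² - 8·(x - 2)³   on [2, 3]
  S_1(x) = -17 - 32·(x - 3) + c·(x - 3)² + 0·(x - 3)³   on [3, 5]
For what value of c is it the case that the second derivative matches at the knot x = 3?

-27

S_0''(x) = -6 - 48·(x - 2), so S_0''(3) = -54. On the right, S_1''(3) = 2c, so c = -27.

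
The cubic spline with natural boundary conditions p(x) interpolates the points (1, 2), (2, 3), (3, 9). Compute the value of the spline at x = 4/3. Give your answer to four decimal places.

1.9630

Put M_i = p'' at the i-th knot. Here h = (1, 1) and Δ = (1, 6), so the interior equations h_(i-1)·M_(i-1) + 2(h_(i-1)+h_i)·M_i + h_i·M_(i+1) = 6(Δ_i − Δ_(i-1)) read
  1·M_0 + 4·M_1 + 1·M_2 = 6(Δ_1 - Δ_0) = 30
Natural end conditions: M_0 = M_2 = 0.
Solving: M_0 = 0, M_1 = 15/2, M_2 = 0.
On [1, 2], p(x) = 2 - 1/4·(x - 1) + 0·(x - 1)² + 5/4·(x - 1)³.
With (x - 1) = 1/3: p(4/3) = 53/27.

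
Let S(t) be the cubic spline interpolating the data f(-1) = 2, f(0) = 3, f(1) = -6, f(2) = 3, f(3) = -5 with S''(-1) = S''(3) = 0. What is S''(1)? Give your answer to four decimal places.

With m_i denoting the second derivative at x_i, h_i = 1, 1, 1, 1, and Δ_i = (y_(i+1) − y_i)/h_i = 1, -9, 9, -8:
  1·m_0 + 4·m_1 + 1·m_2 = 6(Δ_1 - Δ_0) = -60
  1·m_1 + 4·m_2 + 1·m_3 = 6(Δ_2 - Δ_1) = 108
  1·m_2 + 4·m_3 + 1·m_4 = 6(Δ_3 - Δ_2) = -102
Natural end conditions: m_0 = m_4 = 0.
Solving: m_0 = 0, m_1 = -717/28, m_2 = 297/7, m_3 = -1011/28, m_4 = 0.

42.4286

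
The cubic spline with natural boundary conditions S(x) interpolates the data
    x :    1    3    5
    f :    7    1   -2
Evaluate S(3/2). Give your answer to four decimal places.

Write M_i for S''(x_i). With h_i = 2, 2 and divided differences Δ_i = -3, -3/2, the continuity of S' gives the tridiagonal system
  2·M_0 + 8·M_1 + 2·M_2 = 6(Δ_1 - Δ_0) = 9
Natural end conditions: M_0 = M_2 = 0.
Forward elimination and back-substitution give M_0 = 0, M_1 = 9/8, M_2 = 0.
On [1, 3], S(x) = 7 - 27/8·(x - 1) + 0·(x - 1)² + 3/32·(x - 1)³.
With (x - 1) = 1/2: S(3/2) = 1363/256.

5.3242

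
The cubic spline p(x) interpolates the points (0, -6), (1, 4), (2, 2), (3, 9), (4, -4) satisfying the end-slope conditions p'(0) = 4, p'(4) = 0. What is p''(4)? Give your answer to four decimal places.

Write m_i for p''(x_i). With h_i = 1, 1, 1, 1 and divided differences Δ_i = 10, -2, 7, -13, the continuity of p' gives the tridiagonal system
  1·m_0 + 4·m_1 + 1·m_2 = 6(Δ_1 - Δ_0) = -72
  1·m_1 + 4·m_2 + 1·m_3 = 6(Δ_2 - Δ_1) = 54
  1·m_2 + 4·m_3 + 1·m_4 = 6(Δ_3 - Δ_2) = -120
Clamped end conditions give two more equations: 2h_0·m_0 + h_0·m_1 = 6(Δ_0 - p'(0)) = 36 and h_3·m_3 + 2h_3·m_4 = 6(p'(4) - Δ_3) = 78.
Solving: m_0 = 505/14, m_1 = -253/7, m_2 = 73/2, m_3 = -391/7, m_4 = 937/14.

66.9286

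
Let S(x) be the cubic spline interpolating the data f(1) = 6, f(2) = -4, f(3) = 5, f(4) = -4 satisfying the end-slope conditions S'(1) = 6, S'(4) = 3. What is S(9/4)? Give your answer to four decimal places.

-2.8938

Write m_i for S''(x_i). With h_i = 1, 1, 1 and divided differences Δ_i = -10, 9, -9, the continuity of S' gives the tridiagonal system
  1·m_0 + 4·m_1 + 1·m_2 = 6(Δ_1 - Δ_0) = 114
  1·m_1 + 4·m_2 + 1·m_3 = 6(Δ_2 - Δ_1) = -108
Clamped end conditions give two more equations: 2h_0·m_0 + h_0·m_1 = 6(Δ_0 - S'(1)) = -96 and h_2·m_2 + 2h_2·m_3 = 6(S'(4) - Δ_2) = 72.
Forward elimination and back-substitution give m_0 = -398/5, m_1 = 316/5, m_2 = -296/5, m_3 = 328/5.
On [2, 3], S(x) = -4 - 11/5·(x - 2) + 158/5·(x - 2)² - 102/5·(x - 2)³.
With (x - 2) = 1/4: S(9/4) = -463/160.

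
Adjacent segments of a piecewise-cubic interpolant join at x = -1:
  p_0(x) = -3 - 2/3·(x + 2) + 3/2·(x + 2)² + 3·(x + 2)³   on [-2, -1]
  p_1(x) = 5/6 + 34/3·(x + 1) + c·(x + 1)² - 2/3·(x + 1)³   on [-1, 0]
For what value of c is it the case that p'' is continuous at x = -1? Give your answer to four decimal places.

10.5000

p_0''(x) = 3 + 18·(x + 2), so p_0''(-1) = 21. On the right, p_1''(-1) = 2c, so c = 21/2.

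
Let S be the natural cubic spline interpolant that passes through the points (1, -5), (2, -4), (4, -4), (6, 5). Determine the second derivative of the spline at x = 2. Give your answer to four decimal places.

With m_i denoting the second derivative at x_i, h_i = 1, 2, 2, and Δ_i = (y_(i+1) − y_i)/h_i = 1, 0, 9/2:
  1·m_0 + 6·m_1 + 2·m_2 = 6(Δ_1 - Δ_0) = -6
  2·m_1 + 8·m_2 + 2·m_3 = 6(Δ_2 - Δ_1) = 27
Natural end conditions: m_0 = m_3 = 0.
Solving: m_0 = 0, m_1 = -51/22, m_2 = 87/22, m_3 = 0.

-2.3182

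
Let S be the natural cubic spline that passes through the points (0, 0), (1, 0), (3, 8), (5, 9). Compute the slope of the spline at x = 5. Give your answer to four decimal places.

Write M_i for S''(x_i). With h_i = 1, 2, 2 and divided differences Δ_i = 0, 4, 1/2, the continuity of S' gives the tridiagonal system
  1·M_0 + 6·M_1 + 2·M_2 = 6(Δ_1 - Δ_0) = 24
  2·M_1 + 8·M_2 + 2·M_3 = 6(Δ_2 - Δ_1) = -21
Natural end conditions: M_0 = M_3 = 0.
Hence M_0 = 0, M_1 = 117/22, M_2 = -87/22, M_3 = 0.
On [3, 5], S'(x) = b_2 + 2c_2·(x - 3) + 3d_2·(x - 3)² with b_2 = Δ_2 - h_2(2M_2 + M_3)/6 = 69/22, c_2 = M_2/2 = -87/44, d_2 = (M_3 - M_2)/(6h_2) = 29/88. So S'(5) = -9/11.

-0.8182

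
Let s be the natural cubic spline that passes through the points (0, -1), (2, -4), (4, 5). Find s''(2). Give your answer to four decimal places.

4.5000

With σ_i denoting the second derivative at x_i, h_i = 2, 2, and Δ_i = (y_(i+1) − y_i)/h_i = -3/2, 9/2:
  2·σ_0 + 8·σ_1 + 2·σ_2 = 6(Δ_1 - Δ_0) = 36
Natural end conditions: σ_0 = σ_2 = 0.
Hence σ_0 = 0, σ_1 = 9/2, σ_2 = 0.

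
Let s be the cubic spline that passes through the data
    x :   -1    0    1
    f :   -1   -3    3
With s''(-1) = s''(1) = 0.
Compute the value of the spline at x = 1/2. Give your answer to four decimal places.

Put M_i = s'' at the i-th knot. Here h = (1, 1) and Δ = (-2, 6), so the interior equations h_(i-1)·M_(i-1) + 2(h_(i-1)+h_i)·M_i + h_i·M_(i+1) = 6(Δ_i − Δ_(i-1)) read
  1·M_0 + 4·M_1 + 1·M_2 = 6(Δ_1 - Δ_0) = 48
Natural end conditions: M_0 = M_2 = 0.
Solving the tridiagonal system: M_0 = 0, M_1 = 12, M_2 = 0.
On [0, 1], s(x) = -3 + 2·x + 6·x² - 2·x³.
With x = 1/2: s(1/2) = -3/4.

-0.7500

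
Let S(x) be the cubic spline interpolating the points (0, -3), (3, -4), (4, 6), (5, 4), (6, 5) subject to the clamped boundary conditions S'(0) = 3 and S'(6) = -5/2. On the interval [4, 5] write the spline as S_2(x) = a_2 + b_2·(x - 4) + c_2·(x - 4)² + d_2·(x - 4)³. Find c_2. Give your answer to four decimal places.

Let m_i = S''(x_i). Step sizes h_i = 3, 1, 1, 1; slopes of the chords Δ_i = (y_(i+1) - y_i)/h_i = -1/3, 10, -2, 1.
  3·m_0 + 8·m_1 + 1·m_2 = 6(Δ_1 - Δ_0) = 62
  1·m_1 + 4·m_2 + 1·m_3 = 6(Δ_2 - Δ_1) = -72
  1·m_2 + 4·m_3 + 1·m_4 = 6(Δ_3 - Δ_2) = 18
Clamped end conditions give two more equations: 2h_0·m_0 + h_0·m_1 = 6(Δ_0 - S'(0)) = -20 and h_3·m_3 + 2h_3·m_4 = 6(S'(6) - Δ_3) = -21.
Hence m_0 = -1171/108, m_1 = 811/54, m_2 = -2767/108, m_3 = 835/54, m_4 = -1969/108.
On [4, 5], with S_2(x) = a_2 + b_2·(x - 4) + c_2·(x - 4)² + d_2·(x - 4)³: c_2 = m_2/2 = -2767/216, d_2 = (m_3 - m_2)/(6h_2) = 493/72, b_2 = Δ_2 - h_2(2m_2 + m_3)/6 = 107/27.

-12.8102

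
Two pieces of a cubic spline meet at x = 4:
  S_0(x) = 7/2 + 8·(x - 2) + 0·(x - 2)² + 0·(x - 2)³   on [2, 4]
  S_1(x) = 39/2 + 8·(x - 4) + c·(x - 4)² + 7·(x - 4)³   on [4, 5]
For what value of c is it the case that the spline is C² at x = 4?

S_0''(x) = 0 + 0·(x - 2), so S_0''(4) = 0. On the right, S_1''(4) = 2c, so c = 0.

0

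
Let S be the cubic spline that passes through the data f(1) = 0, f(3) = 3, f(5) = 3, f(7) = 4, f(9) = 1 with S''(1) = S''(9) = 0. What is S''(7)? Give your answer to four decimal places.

Put m_i = S'' at the i-th knot. Here h = (2, 2, 2, 2) and Δ = (3/2, 0, 1/2, -3/2), so the interior equations h_(i-1)·m_(i-1) + 2(h_(i-1)+h_i)·m_i + h_i·m_(i+1) = 6(Δ_i − Δ_(i-1)) read
  2·m_0 + 8·m_1 + 2·m_2 = 6(Δ_1 - Δ_0) = -9
  2·m_1 + 8·m_2 + 2·m_3 = 6(Δ_2 - Δ_1) = 3
  2·m_2 + 8·m_3 + 2·m_4 = 6(Δ_3 - Δ_2) = -12
Natural end conditions: m_0 = m_4 = 0.
Hence m_0 = 0, m_1 = -159/112, m_2 = 33/28, m_3 = -201/112, m_4 = 0.

-1.7946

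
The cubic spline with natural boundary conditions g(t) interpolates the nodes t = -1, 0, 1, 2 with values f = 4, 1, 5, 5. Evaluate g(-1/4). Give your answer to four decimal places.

1.0500

Write M_i for g''(x_i). With h_i = 1, 1, 1 and divided differences Δ_i = -3, 4, 0, the continuity of g' gives the tridiagonal system
  1·M_0 + 4·M_1 + 1·M_2 = 6(Δ_1 - Δ_0) = 42
  1·M_1 + 4·M_2 + 1·M_3 = 6(Δ_2 - Δ_1) = -24
Natural end conditions: M_0 = M_3 = 0.
Forward elimination and back-substitution give M_0 = 0, M_1 = 64/5, M_2 = -46/5, M_3 = 0.
On [-1, 0], g(t) = 4 - 77/15·(t + 1) + 0·(t + 1)² + 32/15·(t + 1)³.
With (t + 1) = 3/4: g(-1/4) = 21/20.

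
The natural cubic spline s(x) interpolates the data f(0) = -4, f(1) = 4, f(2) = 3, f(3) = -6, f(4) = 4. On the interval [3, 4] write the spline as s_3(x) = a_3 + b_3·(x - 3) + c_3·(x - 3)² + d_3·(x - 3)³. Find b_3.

Let σ_i = s''(x_i). Step sizes h_i = 1, 1, 1, 1; slopes of the chords Δ_i = (y_(i+1) - y_i)/h_i = 8, -1, -9, 10.
  1·σ_0 + 4·σ_1 + 1·σ_2 = 6(Δ_1 - Δ_0) = -54
  1·σ_1 + 4·σ_2 + 1·σ_3 = 6(Δ_2 - Δ_1) = -48
  1·σ_2 + 4·σ_3 + 1·σ_4 = 6(Δ_3 - Δ_2) = 114
Natural end conditions: σ_0 = σ_4 = 0.
Solving: σ_0 = 0, σ_1 = -9, σ_2 = -18, σ_3 = 33, σ_4 = 0.
On [3, 4], with s_3(x) = a_3 + b_3·(x - 3) + c_3·(x - 3)² + d_3·(x - 3)³: c_3 = σ_3/2 = 33/2, d_3 = (σ_4 - σ_3)/(6h_3) = -11/2, b_3 = Δ_3 - h_3(2σ_3 + σ_4)/6 = -1.

-1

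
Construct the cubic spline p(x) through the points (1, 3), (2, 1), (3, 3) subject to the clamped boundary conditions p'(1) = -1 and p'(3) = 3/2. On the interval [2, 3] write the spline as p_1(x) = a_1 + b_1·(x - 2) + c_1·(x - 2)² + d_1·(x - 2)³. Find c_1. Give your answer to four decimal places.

4.7500

Let M_i = p''(x_i). Step sizes h_i = 1, 1; slopes of the chords Δ_i = (y_(i+1) - y_i)/h_i = -2, 2.
  1·M_0 + 4·M_1 + 1·M_2 = 6(Δ_1 - Δ_0) = 24
Clamped end conditions give two more equations: 2h_0·M_0 + h_0·M_1 = 6(Δ_0 - p'(1)) = -6 and h_1·M_1 + 2h_1·M_2 = 6(p'(3) - Δ_1) = -3.
Solving the tridiagonal system: M_0 = -31/4, M_1 = 19/2, M_2 = -25/4.
On [2, 3], with p_1(x) = a_1 + b_1·(x - 2) + c_1·(x - 2)² + d_1·(x - 2)³: c_1 = M_1/2 = 19/4, d_1 = (M_2 - M_1)/(6h_1) = -21/8, b_1 = Δ_1 - h_1(2M_1 + M_2)/6 = -1/8.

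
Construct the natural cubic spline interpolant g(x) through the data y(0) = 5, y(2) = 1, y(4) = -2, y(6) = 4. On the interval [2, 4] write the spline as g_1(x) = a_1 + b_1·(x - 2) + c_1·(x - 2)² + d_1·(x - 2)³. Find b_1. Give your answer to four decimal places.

Put m_i = g'' at the i-th knot. Here h = (2, 2, 2) and Δ = (-2, -3/2, 3), so the interior equations h_(i-1)·m_(i-1) + 2(h_(i-1)+h_i)·m_i + h_i·m_(i+1) = 6(Δ_i − Δ_(i-1)) read
  2·m_0 + 8·m_1 + 2·m_2 = 6(Δ_1 - Δ_0) = 3
  2·m_1 + 8·m_2 + 2·m_3 = 6(Δ_2 - Δ_1) = 27
Natural end conditions: m_0 = m_3 = 0.
Hence m_0 = 0, m_1 = -1/2, m_2 = 7/2, m_3 = 0.
On [2, 4], with g_1(x) = a_1 + b_1·(x - 2) + c_1·(x - 2)² + d_1·(x - 2)³: c_1 = m_1/2 = -1/4, d_1 = (m_2 - m_1)/(6h_1) = 1/3, b_1 = Δ_1 - h_1(2m_1 + m_2)/6 = -7/3.

-2.3333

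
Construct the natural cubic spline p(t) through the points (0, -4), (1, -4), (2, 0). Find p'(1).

2

Let m_i = p''(x_i). Step sizes h_i = 1, 1; slopes of the chords Δ_i = (y_(i+1) - y_i)/h_i = 0, 4.
  1·m_0 + 4·m_1 + 1·m_2 = 6(Δ_1 - Δ_0) = 24
Natural end conditions: m_0 = m_2 = 0.
Hence m_0 = 0, m_1 = 6, m_2 = 0.
On [1, 2], p'(t) = b_1 + 2c_1·(t - 1) + 3d_1·(t - 1)² with b_1 = Δ_1 - h_1(2m_1 + m_2)/6 = 2, c_1 = m_1/2 = 3, d_1 = (m_2 - m_1)/(6h_1) = -1. So p'(1) = 2.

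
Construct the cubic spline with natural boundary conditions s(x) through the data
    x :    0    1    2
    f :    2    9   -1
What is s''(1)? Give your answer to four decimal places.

-25.5000

Put M_i = s'' at the i-th knot. Here h = (1, 1) and Δ = (7, -10), so the interior equations h_(i-1)·M_(i-1) + 2(h_(i-1)+h_i)·M_i + h_i·M_(i+1) = 6(Δ_i − Δ_(i-1)) read
  1·M_0 + 4·M_1 + 1·M_2 = 6(Δ_1 - Δ_0) = -102
Natural end conditions: M_0 = M_2 = 0.
Solving: M_0 = 0, M_1 = -51/2, M_2 = 0.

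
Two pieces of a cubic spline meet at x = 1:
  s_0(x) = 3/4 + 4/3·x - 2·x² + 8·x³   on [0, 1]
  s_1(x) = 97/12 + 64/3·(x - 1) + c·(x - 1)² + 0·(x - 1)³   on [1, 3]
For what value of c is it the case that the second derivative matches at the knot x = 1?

s_0''(x) = -4 + 48·x, so s_0''(1) = 44. On the right, s_1''(1) = 2c, so c = 22.

22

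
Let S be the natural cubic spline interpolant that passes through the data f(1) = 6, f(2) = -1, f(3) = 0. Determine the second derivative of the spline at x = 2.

Write σ_i for S''(x_i). With h_i = 1, 1 and divided differences Δ_i = -7, 1, the continuity of S' gives the tridiagonal system
  1·σ_0 + 4·σ_1 + 1·σ_2 = 6(Δ_1 - Δ_0) = 48
Natural end conditions: σ_0 = σ_2 = 0.
Forward elimination and back-substitution give σ_0 = 0, σ_1 = 12, σ_2 = 0.

12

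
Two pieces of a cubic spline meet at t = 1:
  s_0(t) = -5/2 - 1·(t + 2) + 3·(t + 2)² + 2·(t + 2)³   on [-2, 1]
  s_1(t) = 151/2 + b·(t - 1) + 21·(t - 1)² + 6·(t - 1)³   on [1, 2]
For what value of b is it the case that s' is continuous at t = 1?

71

s_0'(t) = -1 + 6·(t + 2) + 6·(t + 2)², so s_0'(1) = 71. On the right, s_1'(1) = b, so b = 71.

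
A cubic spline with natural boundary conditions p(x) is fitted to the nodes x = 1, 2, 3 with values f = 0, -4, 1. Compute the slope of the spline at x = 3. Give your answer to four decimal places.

7.2500

Write M_i for p''(x_i). With h_i = 1, 1 and divided differences Δ_i = -4, 5, the continuity of p' gives the tridiagonal system
  1·M_0 + 4·M_1 + 1·M_2 = 6(Δ_1 - Δ_0) = 54
Natural end conditions: M_0 = M_2 = 0.
Forward elimination and back-substitution give M_0 = 0, M_1 = 27/2, M_2 = 0.
On [2, 3], p'(x) = b_1 + 2c_1·(x - 2) + 3d_1·(x - 2)² with b_1 = Δ_1 - h_1(2M_1 + M_2)/6 = 1/2, c_1 = M_1/2 = 27/4, d_1 = (M_2 - M_1)/(6h_1) = -9/4. So p'(3) = 29/4.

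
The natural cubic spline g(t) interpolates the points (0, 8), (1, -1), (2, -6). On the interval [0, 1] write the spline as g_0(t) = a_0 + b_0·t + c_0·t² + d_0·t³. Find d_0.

With σ_i denoting the second derivative at x_i, h_i = 1, 1, and Δ_i = (y_(i+1) − y_i)/h_i = -9, -5:
  1·σ_0 + 4·σ_1 + 1·σ_2 = 6(Δ_1 - Δ_0) = 24
Natural end conditions: σ_0 = σ_2 = 0.
Solving the tridiagonal system: σ_0 = 0, σ_1 = 6, σ_2 = 0.
On [0, 1], with g_0(t) = a_0 + b_0·t + c_0·t² + d_0·t³: c_0 = σ_0/2 = 0, d_0 = (σ_1 - σ_0)/(6h_0) = 1, b_0 = Δ_0 - h_0(2σ_0 + σ_1)/6 = -10.

1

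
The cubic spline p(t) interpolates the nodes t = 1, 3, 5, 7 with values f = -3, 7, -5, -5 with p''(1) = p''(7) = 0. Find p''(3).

-10

Let m_i = p''(x_i). Step sizes h_i = 2, 2, 2; slopes of the chords Δ_i = (y_(i+1) - y_i)/h_i = 5, -6, 0.
  2·m_0 + 8·m_1 + 2·m_2 = 6(Δ_1 - Δ_0) = -66
  2·m_1 + 8·m_2 + 2·m_3 = 6(Δ_2 - Δ_1) = 36
Natural end conditions: m_0 = m_3 = 0.
Hence m_0 = 0, m_1 = -10, m_2 = 7, m_3 = 0.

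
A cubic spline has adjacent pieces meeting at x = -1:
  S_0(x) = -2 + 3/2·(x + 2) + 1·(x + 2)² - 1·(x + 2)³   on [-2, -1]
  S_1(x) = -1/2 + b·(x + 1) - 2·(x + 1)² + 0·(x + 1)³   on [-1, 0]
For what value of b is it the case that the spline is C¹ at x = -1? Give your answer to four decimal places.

S_0'(x) = 3/2 + 2·(x + 2) - 3·(x + 2)², so S_0'(-1) = 1/2. On the right, S_1'(-1) = b, so b = 1/2.

0.5000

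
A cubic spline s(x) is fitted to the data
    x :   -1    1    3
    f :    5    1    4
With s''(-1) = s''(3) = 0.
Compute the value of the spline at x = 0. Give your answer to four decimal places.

2.3438

Put m_i = s'' at the i-th knot. Here h = (2, 2) and Δ = (-2, 3/2), so the interior equations h_(i-1)·m_(i-1) + 2(h_(i-1)+h_i)·m_i + h_i·m_(i+1) = 6(Δ_i − Δ_(i-1)) read
  2·m_0 + 8·m_1 + 2·m_2 = 6(Δ_1 - Δ_0) = 21
Natural end conditions: m_0 = m_2 = 0.
Solving: m_0 = 0, m_1 = 21/8, m_2 = 0.
On [-1, 1], s(x) = 5 - 23/8·(x + 1) + 0·(x + 1)² + 7/32·(x + 1)³.
With (x + 1) = 1: s(0) = 75/32.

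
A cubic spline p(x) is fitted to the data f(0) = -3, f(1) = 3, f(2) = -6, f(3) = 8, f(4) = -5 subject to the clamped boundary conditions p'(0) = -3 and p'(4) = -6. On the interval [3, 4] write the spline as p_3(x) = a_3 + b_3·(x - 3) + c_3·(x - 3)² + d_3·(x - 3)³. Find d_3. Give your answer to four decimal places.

21.2321

Write m_i for p''(x_i). With h_i = 1, 1, 1, 1 and divided differences Δ_i = 6, -9, 14, -13, the continuity of p' gives the tridiagonal system
  1·m_0 + 4·m_1 + 1·m_2 = 6(Δ_1 - Δ_0) = -90
  1·m_1 + 4·m_2 + 1·m_3 = 6(Δ_2 - Δ_1) = 138
  1·m_2 + 4·m_3 + 1·m_4 = 6(Δ_3 - Δ_2) = -162
Clamped end conditions give two more equations: 2h_0·m_0 + h_0·m_1 = 6(Δ_0 - p'(0)) = 54 and h_3·m_3 + 2h_3·m_4 = 6(p'(4) - Δ_3) = 42.
Solving: m_0 = 1485/28, m_1 = -729/14, m_2 = 261/4, m_3 = -993/14, m_4 = 1581/28.
On [3, 4], with p_3(x) = a_3 + b_3·(x - 3) + c_3·(x - 3)² + d_3·(x - 3)³: c_3 = m_3/2 = -993/28, d_3 = (m_4 - m_3)/(6h_3) = 1189/56, b_3 = Δ_3 - h_3(2m_3 + m_4)/6 = 69/56.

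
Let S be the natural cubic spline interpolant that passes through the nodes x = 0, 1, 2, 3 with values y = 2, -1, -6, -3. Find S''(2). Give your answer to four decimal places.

13.6000

Write M_i for S''(x_i). With h_i = 1, 1, 1 and divided differences Δ_i = -3, -5, 3, the continuity of S' gives the tridiagonal system
  1·M_0 + 4·M_1 + 1·M_2 = 6(Δ_1 - Δ_0) = -12
  1·M_1 + 4·M_2 + 1·M_3 = 6(Δ_2 - Δ_1) = 48
Natural end conditions: M_0 = M_3 = 0.
Hence M_0 = 0, M_1 = -32/5, M_2 = 68/5, M_3 = 0.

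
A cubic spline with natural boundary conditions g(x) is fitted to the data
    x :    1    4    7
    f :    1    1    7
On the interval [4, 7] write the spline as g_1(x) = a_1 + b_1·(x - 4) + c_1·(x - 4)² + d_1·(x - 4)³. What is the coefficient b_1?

Let σ_i = g''(x_i). Step sizes h_i = 3, 3; slopes of the chords Δ_i = (y_(i+1) - y_i)/h_i = 0, 2.
  3·σ_0 + 12·σ_1 + 3·σ_2 = 6(Δ_1 - Δ_0) = 12
Natural end conditions: σ_0 = σ_2 = 0.
Solving: σ_0 = 0, σ_1 = 1, σ_2 = 0.
On [4, 7], with g_1(x) = a_1 + b_1·(x - 4) + c_1·(x - 4)² + d_1·(x - 4)³: c_1 = σ_1/2 = 1/2, d_1 = (σ_2 - σ_1)/(6h_1) = -1/18, b_1 = Δ_1 - h_1(2σ_1 + σ_2)/6 = 1.

1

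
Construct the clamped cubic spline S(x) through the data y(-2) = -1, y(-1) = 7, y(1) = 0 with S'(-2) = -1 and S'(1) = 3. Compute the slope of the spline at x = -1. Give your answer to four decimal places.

With M_i denoting the second derivative at x_i, h_i = 1, 2, and Δ_i = (y_(i+1) − y_i)/h_i = 8, -7/2:
  1·M_0 + 6·M_1 + 2·M_2 = 6(Δ_1 - Δ_0) = -69
Clamped end conditions give two more equations: 2h_0·M_0 + h_0·M_1 = 6(Δ_0 - S'(-2)) = 54 and h_1·M_1 + 2h_1·M_2 = 6(S'(1) - Δ_1) = 39.
Hence M_0 = 239/6, M_1 = -77/3, M_2 = 271/12.
On [-1, 1], S'(x) = b_1 + 2c_1·(x + 1) + 3d_1·(x + 1)² with b_1 = Δ_1 - h_1(2M_1 + M_2)/6 = 73/12, c_1 = M_1/2 = -77/6, d_1 = (M_2 - M_1)/(6h_1) = 193/48. So S'(-1) = 73/12.

6.0833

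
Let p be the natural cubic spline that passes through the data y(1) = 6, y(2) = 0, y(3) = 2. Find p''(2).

Write M_i for p''(x_i). With h_i = 1, 1 and divided differences Δ_i = -6, 2, the continuity of p' gives the tridiagonal system
  1·M_0 + 4·M_1 + 1·M_2 = 6(Δ_1 - Δ_0) = 48
Natural end conditions: M_0 = M_2 = 0.
Solving the tridiagonal system: M_0 = 0, M_1 = 12, M_2 = 0.

12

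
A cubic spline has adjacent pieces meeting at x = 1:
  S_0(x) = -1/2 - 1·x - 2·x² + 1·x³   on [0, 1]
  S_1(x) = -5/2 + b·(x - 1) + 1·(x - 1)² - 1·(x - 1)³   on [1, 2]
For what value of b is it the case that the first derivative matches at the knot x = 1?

S_0'(x) = -1 - 4·x + 3·x², so S_0'(1) = -2. On the right, S_1'(1) = b, so b = -2.

-2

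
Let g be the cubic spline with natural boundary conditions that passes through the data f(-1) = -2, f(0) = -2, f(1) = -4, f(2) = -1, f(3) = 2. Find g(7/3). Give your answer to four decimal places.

Let M_i = g''(x_i). Step sizes h_i = 1, 1, 1, 1; slopes of the chords Δ_i = (y_(i+1) - y_i)/h_i = 0, -2, 3, 3.
  1·M_0 + 4·M_1 + 1·M_2 = 6(Δ_1 - Δ_0) = -12
  1·M_1 + 4·M_2 + 1·M_3 = 6(Δ_2 - Δ_1) = 30
  1·M_2 + 4·M_3 + 1·M_4 = 6(Δ_3 - Δ_2) = 0
Natural end conditions: M_0 = M_4 = 0.
Solving the tridiagonal system: M_0 = 0, M_1 = -75/14, M_2 = 66/7, M_3 = -33/14, M_4 = 0.
On [2, 3], g(x) = -1 + 53/14·(x - 2) - 33/28·(x - 2)² + 11/28·(x - 2)³.
With (x - 2) = 1/3: g(7/3) = 55/378.

0.1455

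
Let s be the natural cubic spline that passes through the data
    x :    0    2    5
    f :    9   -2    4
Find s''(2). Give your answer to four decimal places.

With σ_i denoting the second derivative at x_i, h_i = 2, 3, and Δ_i = (y_(i+1) − y_i)/h_i = -11/2, 2:
  2·σ_0 + 10·σ_1 + 3·σ_2 = 6(Δ_1 - Δ_0) = 45
Natural end conditions: σ_0 = σ_2 = 0.
Solving: σ_0 = 0, σ_1 = 9/2, σ_2 = 0.

4.5000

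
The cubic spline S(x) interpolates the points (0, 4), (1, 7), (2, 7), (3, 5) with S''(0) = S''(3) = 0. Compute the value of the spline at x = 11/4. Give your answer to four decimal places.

Let σ_i = S''(x_i). Step sizes h_i = 1, 1, 1; slopes of the chords Δ_i = (y_(i+1) - y_i)/h_i = 3, 0, -2.
  1·σ_0 + 4·σ_1 + 1·σ_2 = 6(Δ_1 - Δ_0) = -18
  1·σ_1 + 4·σ_2 + 1·σ_3 = 6(Δ_2 - Δ_1) = -12
Natural end conditions: σ_0 = σ_3 = 0.
Solving: σ_0 = 0, σ_1 = -4, σ_2 = -2, σ_3 = 0.
On [2, 3], S(x) = 7 - 4/3·(x - 2) - 1·(x - 2)² + 1/3·(x - 2)³.
With (x - 2) = 3/4: S(11/4) = 357/64.

5.5781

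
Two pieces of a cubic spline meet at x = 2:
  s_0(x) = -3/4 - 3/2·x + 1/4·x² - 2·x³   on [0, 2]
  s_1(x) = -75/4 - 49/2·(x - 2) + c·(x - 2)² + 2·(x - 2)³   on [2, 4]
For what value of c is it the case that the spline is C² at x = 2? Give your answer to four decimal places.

s_0''(x) = 1/2 - 12·x, so s_0''(2) = -47/2. On the right, s_1''(2) = 2c, so c = -47/4.

-11.7500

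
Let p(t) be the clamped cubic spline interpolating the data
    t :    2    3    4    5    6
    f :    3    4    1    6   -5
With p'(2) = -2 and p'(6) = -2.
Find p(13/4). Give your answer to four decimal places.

3.1328

Write m_i for p''(x_i). With h_i = 1, 1, 1, 1 and divided differences Δ_i = 1, -3, 5, -11, the continuity of p' gives the tridiagonal system
  1·m_0 + 4·m_1 + 1·m_2 = 6(Δ_1 - Δ_0) = -24
  1·m_1 + 4·m_2 + 1·m_3 = 6(Δ_2 - Δ_1) = 48
  1·m_2 + 4·m_3 + 1·m_4 = 6(Δ_3 - Δ_2) = -96
Clamped end conditions give two more equations: 2h_0·m_0 + h_0·m_1 = 6(Δ_0 - p'(2)) = 18 and h_3·m_3 + 2h_3·m_4 = 6(p'(6) - Δ_3) = 54.
Hence m_0 = 123/7, m_1 = -120/7, m_2 = 27, m_3 = -300/7, m_4 = 339/7.
On [3, 4], p(t) = 4 - 25/14·(t - 3) - 60/7·(t - 3)² + 103/14·(t - 3)³.
With (t - 3) = 1/4: p(13/4) = 401/128.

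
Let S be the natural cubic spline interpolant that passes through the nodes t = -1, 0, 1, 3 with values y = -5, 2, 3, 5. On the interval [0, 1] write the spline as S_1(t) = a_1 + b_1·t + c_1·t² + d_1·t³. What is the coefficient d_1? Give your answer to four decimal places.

Put M_i = S'' at the i-th knot. Here h = (1, 1, 2) and Δ = (7, 1, 1), so the interior equations h_(i-1)·M_(i-1) + 2(h_(i-1)+h_i)·M_i + h_i·M_(i+1) = 6(Δ_i − Δ_(i-1)) read
  1·M_0 + 4·M_1 + 1·M_2 = 6(Δ_1 - Δ_0) = -36
  1·M_1 + 6·M_2 + 2·M_3 = 6(Δ_2 - Δ_1) = 0
Natural end conditions: M_0 = M_3 = 0.
Solving: M_0 = 0, M_1 = -216/23, M_2 = 36/23, M_3 = 0.
On [0, 1], with S_1(t) = a_1 + b_1·t + c_1·t² + d_1·t³: c_1 = M_1/2 = -108/23, d_1 = (M_2 - M_1)/(6h_1) = 42/23, b_1 = Δ_1 - h_1(2M_1 + M_2)/6 = 89/23.

1.8261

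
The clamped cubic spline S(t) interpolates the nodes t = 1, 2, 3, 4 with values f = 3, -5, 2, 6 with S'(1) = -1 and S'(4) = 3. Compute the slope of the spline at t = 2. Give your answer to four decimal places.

Let M_i = S''(x_i). Step sizes h_i = 1, 1, 1; slopes of the chords Δ_i = (y_(i+1) - y_i)/h_i = -8, 7, 4.
  1·M_0 + 4·M_1 + 1·M_2 = 6(Δ_1 - Δ_0) = 90
  1·M_1 + 4·M_2 + 1·M_3 = 6(Δ_2 - Δ_1) = -18
Clamped end conditions give two more equations: 2h_0·M_0 + h_0·M_1 = 6(Δ_0 - S'(1)) = -42 and h_2·M_2 + 2h_2·M_3 = 6(S'(4) - Δ_2) = -6.
Forward elimination and back-substitution give M_0 = -584/15, M_1 = 538/15, M_2 = -218/15, M_3 = 64/15.
On [2, 3], S'(t) = b_1 + 2c_1·(t - 2) + 3d_1·(t - 2)² with b_1 = Δ_1 - h_1(2M_1 + M_2)/6 = -38/15, c_1 = M_1/2 = 269/15, d_1 = (M_2 - M_1)/(6h_1) = -42/5. So S'(2) = -38/15.

-2.5333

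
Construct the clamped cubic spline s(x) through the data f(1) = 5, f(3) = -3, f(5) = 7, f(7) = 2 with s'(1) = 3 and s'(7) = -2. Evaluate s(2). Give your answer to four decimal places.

With σ_i denoting the second derivative at x_i, h_i = 2, 2, 2, and Δ_i = (y_(i+1) − y_i)/h_i = -4, 5, -5/2:
  2·σ_0 + 8·σ_1 + 2·σ_2 = 6(Δ_1 - Δ_0) = 54
  2·σ_1 + 8·σ_2 + 2·σ_3 = 6(Δ_2 - Δ_1) = -45
Clamped end conditions give two more equations: 2h_0·σ_0 + h_0·σ_1 = 6(Δ_0 - s'(1)) = -42 and h_2·σ_2 + 2h_2·σ_3 = 6(s'(7) - Δ_2) = 3.
Solving: σ_0 = -521/30, σ_1 = 206/15, σ_2 = -317/30, σ_3 = 181/30.
On [1, 3], s(x) = 5 + 3·(x - 1) - 521/60·(x - 1)² + 311/120·(x - 1)³.
With (x - 1) = 1: s(2) = 229/120.

1.9083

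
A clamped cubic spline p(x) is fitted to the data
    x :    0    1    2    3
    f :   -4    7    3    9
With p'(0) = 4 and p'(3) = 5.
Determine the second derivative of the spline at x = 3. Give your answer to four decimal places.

-17.7333

Put m_i = p'' at the i-th knot. Here h = (1, 1, 1) and Δ = (11, -4, 6), so the interior equations h_(i-1)·m_(i-1) + 2(h_(i-1)+h_i)·m_i + h_i·m_(i+1) = 6(Δ_i − Δ_(i-1)) read
  1·m_0 + 4·m_1 + 1·m_2 = 6(Δ_1 - Δ_0) = -90
  1·m_1 + 4·m_2 + 1·m_3 = 6(Δ_2 - Δ_1) = 60
Clamped end conditions give two more equations: 2h_0·m_0 + h_0·m_1 = 6(Δ_0 - p'(0)) = 42 and h_2·m_2 + 2h_2·m_3 = 6(p'(3) - Δ_2) = -6.
Forward elimination and back-substitution give m_0 = 616/15, m_1 = -602/15, m_2 = 442/15, m_3 = -266/15.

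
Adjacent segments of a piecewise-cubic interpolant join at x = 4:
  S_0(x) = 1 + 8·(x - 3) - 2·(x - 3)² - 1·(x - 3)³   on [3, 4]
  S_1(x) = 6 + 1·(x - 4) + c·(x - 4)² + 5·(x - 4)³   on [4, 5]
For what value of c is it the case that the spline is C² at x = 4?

-5

S_0''(x) = -4 - 6·(x - 3), so S_0''(4) = -10. On the right, S_1''(4) = 2c, so c = -5.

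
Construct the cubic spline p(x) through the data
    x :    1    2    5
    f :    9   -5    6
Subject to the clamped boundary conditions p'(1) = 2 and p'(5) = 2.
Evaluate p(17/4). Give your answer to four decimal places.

1.2754

With m_i denoting the second derivative at x_i, h_i = 1, 3, and Δ_i = (y_(i+1) − y_i)/h_i = -14, 11/3:
  1·m_0 + 8·m_1 + 3·m_2 = 6(Δ_1 - Δ_0) = 106
Clamped end conditions give two more equations: 2h_0·m_0 + h_0·m_1 = 6(Δ_0 - p'(1)) = -96 and h_1·m_1 + 2h_1·m_2 = 6(p'(5) - Δ_1) = -10.
Hence m_0 = -245/4, m_1 = 53/2, m_2 = -179/12.
On [2, 5], p(x) = -5 - 123/8·(x - 2) + 53/4·(x - 2)² - 497/216·(x - 2)³.
With (x - 2) = 9/4: p(17/4) = 653/512.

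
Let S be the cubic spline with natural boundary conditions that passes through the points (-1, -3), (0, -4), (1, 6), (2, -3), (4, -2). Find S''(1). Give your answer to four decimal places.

Put m_i = S'' at the i-th knot. Here h = (1, 1, 1, 2) and Δ = (-1, 10, -9, 1/2), so the interior equations h_(i-1)·m_(i-1) + 2(h_(i-1)+h_i)·m_i + h_i·m_(i+1) = 6(Δ_i − Δ_(i-1)) read
  1·m_0 + 4·m_1 + 1·m_2 = 6(Δ_1 - Δ_0) = 66
  1·m_1 + 4·m_2 + 1·m_3 = 6(Δ_2 - Δ_1) = -114
  1·m_2 + 6·m_3 + 2·m_4 = 6(Δ_3 - Δ_2) = 57
Natural end conditions: m_0 = m_4 = 0.
Solving: m_0 = 0, m_1 = 2259/86, m_2 = -1680/43, m_3 = 1377/86, m_4 = 0.

-39.0698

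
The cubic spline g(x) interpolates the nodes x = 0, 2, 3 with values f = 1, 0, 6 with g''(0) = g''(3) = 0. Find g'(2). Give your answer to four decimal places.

With m_i denoting the second derivative at x_i, h_i = 2, 1, and Δ_i = (y_(i+1) − y_i)/h_i = -1/2, 6:
  2·m_0 + 6·m_1 + 1·m_2 = 6(Δ_1 - Δ_0) = 39
Natural end conditions: m_0 = m_2 = 0.
Forward elimination and back-substitution give m_0 = 0, m_1 = 13/2, m_2 = 0.
On [2, 3], g'(x) = b_1 + 2c_1·(x - 2) + 3d_1·(x - 2)² with b_1 = Δ_1 - h_1(2m_1 + m_2)/6 = 23/6, c_1 = m_1/2 = 13/4, d_1 = (m_2 - m_1)/(6h_1) = -13/12. So g'(2) = 23/6.

3.8333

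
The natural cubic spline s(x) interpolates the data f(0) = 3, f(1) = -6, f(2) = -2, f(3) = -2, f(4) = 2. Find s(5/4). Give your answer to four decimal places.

Let σ_i = s''(x_i). Step sizes h_i = 1, 1, 1, 1; slopes of the chords Δ_i = (y_(i+1) - y_i)/h_i = -9, 4, 0, 4.
  1·σ_0 + 4·σ_1 + 1·σ_2 = 6(Δ_1 - Δ_0) = 78
  1·σ_1 + 4·σ_2 + 1·σ_3 = 6(Δ_2 - Δ_1) = -24
  1·σ_2 + 4·σ_3 + 1·σ_4 = 6(Δ_3 - Δ_2) = 24
Natural end conditions: σ_0 = σ_4 = 0.
Forward elimination and back-substitution give σ_0 = 0, σ_1 = 645/28, σ_2 = -99/7, σ_3 = 267/28, σ_4 = 0.
On [1, 2], s(x) = -6 - 37/28·(x - 1) + 645/56·(x - 1)² - 347/56·(x - 1)³.
With (x - 1) = 1/4: s(5/4) = -20455/3584.

-5.7073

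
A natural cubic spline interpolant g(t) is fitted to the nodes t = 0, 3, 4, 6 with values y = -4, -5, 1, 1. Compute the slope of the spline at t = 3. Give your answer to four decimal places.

Write σ_i for g''(x_i). With h_i = 3, 1, 2 and divided differences Δ_i = -1/3, 6, 0, the continuity of g' gives the tridiagonal system
  3·σ_0 + 8·σ_1 + 1·σ_2 = 6(Δ_1 - Δ_0) = 38
  1·σ_1 + 6·σ_2 + 2·σ_3 = 6(Δ_2 - Δ_1) = -36
Natural end conditions: σ_0 = σ_3 = 0.
Hence σ_0 = 0, σ_1 = 264/47, σ_2 = -326/47, σ_3 = 0.
On [3, 4], g'(t) = b_1 + 2c_1·(t - 3) + 3d_1·(t - 3)² with b_1 = Δ_1 - h_1(2σ_1 + σ_2)/6 = 745/141, c_1 = σ_1/2 = 132/47, d_1 = (σ_2 - σ_1)/(6h_1) = -295/141. So g'(3) = 745/141.

5.2837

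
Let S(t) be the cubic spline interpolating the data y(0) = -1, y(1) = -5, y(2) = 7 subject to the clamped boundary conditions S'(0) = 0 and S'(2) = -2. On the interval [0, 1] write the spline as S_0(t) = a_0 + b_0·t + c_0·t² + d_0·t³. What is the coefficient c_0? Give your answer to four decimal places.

-18.5000

Write m_i for S''(x_i). With h_i = 1, 1 and divided differences Δ_i = -4, 12, the continuity of S' gives the tridiagonal system
  1·m_0 + 4·m_1 + 1·m_2 = 6(Δ_1 - Δ_0) = 96
Clamped end conditions give two more equations: 2h_0·m_0 + h_0·m_1 = 6(Δ_0 - S'(0)) = -24 and h_1·m_1 + 2h_1·m_2 = 6(S'(2) - Δ_1) = -84.
Solving: m_0 = -37, m_1 = 50, m_2 = -67.
On [0, 1], with S_0(t) = a_0 + b_0·t + c_0·t² + d_0·t³: c_0 = m_0/2 = -37/2, d_0 = (m_1 - m_0)/(6h_0) = 29/2, b_0 = Δ_0 - h_0(2m_0 + m_1)/6 = 0.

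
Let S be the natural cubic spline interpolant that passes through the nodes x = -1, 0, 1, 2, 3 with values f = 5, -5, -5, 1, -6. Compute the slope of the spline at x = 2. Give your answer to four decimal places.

Put m_i = S'' at the i-th knot. Here h = (1, 1, 1, 1) and Δ = (-10, 0, 6, -7), so the interior equations h_(i-1)·m_(i-1) + 2(h_(i-1)+h_i)·m_i + h_i·m_(i+1) = 6(Δ_i − Δ_(i-1)) read
  1·m_0 + 4·m_1 + 1·m_2 = 6(Δ_1 - Δ_0) = 60
  1·m_1 + 4·m_2 + 1·m_3 = 6(Δ_2 - Δ_1) = 36
  1·m_2 + 4·m_3 + 1·m_4 = 6(Δ_3 - Δ_2) = -78
Natural end conditions: m_0 = m_4 = 0.
Solving the tridiagonal system: m_0 = 0, m_1 = 339/28, m_2 = 81/7, m_3 = -627/28, m_4 = 0.
On [2, 3], S'(x) = b_3 + 2c_3·(x - 2) + 3d_3·(x - 2)² with b_3 = Δ_3 - h_3(2m_3 + m_4)/6 = 13/28, c_3 = m_3/2 = -627/56, d_3 = (m_4 - m_3)/(6h_3) = 209/56. So S'(2) = 13/28.

0.4643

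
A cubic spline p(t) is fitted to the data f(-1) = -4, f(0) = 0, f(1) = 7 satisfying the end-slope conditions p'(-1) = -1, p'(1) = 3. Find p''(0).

5

Let M_i = p''(x_i). Step sizes h_i = 1, 1; slopes of the chords Δ_i = (y_(i+1) - y_i)/h_i = 4, 7.
  1·M_0 + 4·M_1 + 1·M_2 = 6(Δ_1 - Δ_0) = 18
Clamped end conditions give two more equations: 2h_0·M_0 + h_0·M_1 = 6(Δ_0 - p'(-1)) = 30 and h_1·M_1 + 2h_1·M_2 = 6(p'(1) - Δ_1) = -24.
Forward elimination and back-substitution give M_0 = 25/2, M_1 = 5, M_2 = -29/2.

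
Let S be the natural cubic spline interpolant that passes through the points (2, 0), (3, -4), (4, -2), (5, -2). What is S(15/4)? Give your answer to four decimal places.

With M_i denoting the second derivative at x_i, h_i = 1, 1, 1, and Δ_i = (y_(i+1) − y_i)/h_i = -4, 2, 0:
  1·M_0 + 4·M_1 + 1·M_2 = 6(Δ_1 - Δ_0) = 36
  1·M_1 + 4·M_2 + 1·M_3 = 6(Δ_2 - Δ_1) = -12
Natural end conditions: M_0 = M_3 = 0.
Hence M_0 = 0, M_1 = 52/5, M_2 = -28/5, M_3 = 0.
On [3, 4], S(t) = -4 - 8/15·(t - 3) + 26/5·(t - 3)² - 8/3·(t - 3)³.
With (t - 3) = 3/4: S(15/4) = -13/5.

-2.6000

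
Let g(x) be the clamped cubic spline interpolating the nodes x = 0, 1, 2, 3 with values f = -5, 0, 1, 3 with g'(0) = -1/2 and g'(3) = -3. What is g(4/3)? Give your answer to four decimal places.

0.7259

Let M_i = g''(x_i). Step sizes h_i = 1, 1, 1; slopes of the chords Δ_i = (y_(i+1) - y_i)/h_i = 5, 1, 2.
  1·M_0 + 4·M_1 + 1·M_2 = 6(Δ_1 - Δ_0) = -24
  1·M_1 + 4·M_2 + 1·M_3 = 6(Δ_2 - Δ_1) = 6
Clamped end conditions give two more equations: 2h_0·M_0 + h_0·M_1 = 6(Δ_0 - g'(0)) = 33 and h_2·M_2 + 2h_2·M_3 = 6(g'(3) - Δ_2) = -30.
Solving: M_0 = 356/15, M_1 = -217/15, M_2 = 152/15, M_3 = -301/15.
On [1, 2], g(x) = 0 + 62/15·(x - 1) - 217/30·(x - 1)² + 41/10·(x - 1)³.
With (x - 1) = 1/3: g(4/3) = 98/135.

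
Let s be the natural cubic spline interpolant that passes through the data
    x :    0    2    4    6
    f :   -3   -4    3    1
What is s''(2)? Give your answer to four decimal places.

Put M_i = s'' at the i-th knot. Here h = (2, 2, 2) and Δ = (-1/2, 7/2, -1), so the interior equations h_(i-1)·M_(i-1) + 2(h_(i-1)+h_i)·M_i + h_i·M_(i+1) = 6(Δ_i − Δ_(i-1)) read
  2·M_0 + 8·M_1 + 2·M_2 = 6(Δ_1 - Δ_0) = 24
  2·M_1 + 8·M_2 + 2·M_3 = 6(Δ_2 - Δ_1) = -27
Natural end conditions: M_0 = M_3 = 0.
Hence M_0 = 0, M_1 = 41/10, M_2 = -22/5, M_3 = 0.

4.1000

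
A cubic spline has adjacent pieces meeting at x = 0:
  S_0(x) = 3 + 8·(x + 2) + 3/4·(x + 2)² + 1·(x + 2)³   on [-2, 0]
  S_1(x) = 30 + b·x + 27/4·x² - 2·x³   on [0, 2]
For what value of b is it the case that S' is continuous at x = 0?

23

S_0'(x) = 8 + 3/2·(x + 2) + 3·(x + 2)², so S_0'(0) = 23. On the right, S_1'(0) = b, so b = 23.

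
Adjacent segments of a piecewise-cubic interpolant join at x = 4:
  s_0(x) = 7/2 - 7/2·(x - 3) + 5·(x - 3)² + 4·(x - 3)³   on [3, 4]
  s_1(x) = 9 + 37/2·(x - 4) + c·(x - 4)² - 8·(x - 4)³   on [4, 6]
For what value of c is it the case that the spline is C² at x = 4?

17

s_0''(x) = 10 + 24·(x - 3), so s_0''(4) = 34. On the right, s_1''(4) = 2c, so c = 17.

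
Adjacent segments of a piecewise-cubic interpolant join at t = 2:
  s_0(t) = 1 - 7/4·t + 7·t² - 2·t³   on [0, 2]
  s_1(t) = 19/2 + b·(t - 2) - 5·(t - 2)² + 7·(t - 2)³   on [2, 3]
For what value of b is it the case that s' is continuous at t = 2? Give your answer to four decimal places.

2.2500

s_0'(t) = -7/4 + 14·t - 6·t², so s_0'(2) = 9/4. On the right, s_1'(2) = b, so b = 9/4.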